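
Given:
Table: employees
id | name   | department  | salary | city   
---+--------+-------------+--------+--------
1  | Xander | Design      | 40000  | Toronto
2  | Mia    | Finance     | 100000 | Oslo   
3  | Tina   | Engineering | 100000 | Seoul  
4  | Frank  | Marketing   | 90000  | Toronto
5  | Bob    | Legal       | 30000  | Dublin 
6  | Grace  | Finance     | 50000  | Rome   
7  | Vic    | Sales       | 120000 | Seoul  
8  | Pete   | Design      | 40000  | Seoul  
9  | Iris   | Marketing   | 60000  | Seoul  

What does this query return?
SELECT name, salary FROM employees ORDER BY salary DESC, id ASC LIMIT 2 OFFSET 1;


Sort by salary DESC (id ASC tiebreak), then skip 1 and take 2
Rows 2 through 3

2 rows:
Mia, 100000
Tina, 100000


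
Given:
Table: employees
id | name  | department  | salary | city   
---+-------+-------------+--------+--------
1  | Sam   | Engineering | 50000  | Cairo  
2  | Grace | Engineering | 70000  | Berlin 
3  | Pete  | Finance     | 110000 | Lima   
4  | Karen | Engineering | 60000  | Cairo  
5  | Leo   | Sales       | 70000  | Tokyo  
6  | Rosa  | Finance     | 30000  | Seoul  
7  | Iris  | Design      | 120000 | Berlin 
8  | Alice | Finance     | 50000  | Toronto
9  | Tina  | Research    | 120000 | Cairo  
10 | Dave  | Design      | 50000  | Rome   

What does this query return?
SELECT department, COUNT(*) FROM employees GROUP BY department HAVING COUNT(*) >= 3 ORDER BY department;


Groups with count >= 3:
  Engineering: 3 -> PASS
  Finance: 3 -> PASS
  Design: 2 -> filtered out
  Research: 1 -> filtered out
  Sales: 1 -> filtered out


2 groups:
Engineering, 3
Finance, 3


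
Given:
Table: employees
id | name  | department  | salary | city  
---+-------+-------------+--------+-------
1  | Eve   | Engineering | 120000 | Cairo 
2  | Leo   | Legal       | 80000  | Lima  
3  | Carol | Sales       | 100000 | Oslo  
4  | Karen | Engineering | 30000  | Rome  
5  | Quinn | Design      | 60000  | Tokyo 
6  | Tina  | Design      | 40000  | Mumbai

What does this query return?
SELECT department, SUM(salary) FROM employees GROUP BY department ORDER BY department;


Summing salary within each department:
  Design: 60000 + 40000 = 100000
  Engineering: 120000 + 30000 = 150000
  Legal: 80000 = 80000
  Sales: 100000 = 100000


4 groups:
Design, 100000
Engineering, 150000
Legal, 80000
Sales, 100000


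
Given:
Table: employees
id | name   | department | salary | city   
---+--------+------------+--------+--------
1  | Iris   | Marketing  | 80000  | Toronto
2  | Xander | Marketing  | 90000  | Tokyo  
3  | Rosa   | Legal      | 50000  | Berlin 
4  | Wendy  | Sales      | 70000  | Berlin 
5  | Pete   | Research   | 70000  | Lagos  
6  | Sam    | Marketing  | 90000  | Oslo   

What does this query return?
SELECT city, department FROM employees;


Projecting columns: city, department

6 rows:
Toronto, Marketing
Tokyo, Marketing
Berlin, Legal
Berlin, Sales
Lagos, Research
Oslo, Marketing


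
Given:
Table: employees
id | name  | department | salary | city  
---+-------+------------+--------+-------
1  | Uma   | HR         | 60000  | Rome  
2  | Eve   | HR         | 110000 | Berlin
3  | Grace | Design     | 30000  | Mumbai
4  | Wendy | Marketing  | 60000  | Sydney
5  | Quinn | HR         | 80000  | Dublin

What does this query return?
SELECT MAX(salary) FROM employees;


Salaries: 60000, 110000, 30000, 60000, 80000
MAX = 110000

110000


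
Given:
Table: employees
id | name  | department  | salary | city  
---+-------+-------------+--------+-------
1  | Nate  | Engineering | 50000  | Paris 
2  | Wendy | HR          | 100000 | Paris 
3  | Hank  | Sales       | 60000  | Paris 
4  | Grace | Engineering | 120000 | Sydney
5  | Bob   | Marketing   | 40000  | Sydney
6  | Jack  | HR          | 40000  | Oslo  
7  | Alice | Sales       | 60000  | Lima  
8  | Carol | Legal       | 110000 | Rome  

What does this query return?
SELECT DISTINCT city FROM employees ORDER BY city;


All 'city' values (row order): Paris, Paris, Paris, Sydney, Sydney, Oslo, Lima, Rome
Removing duplicates leaves 5 unique value(s).

5 values:
Lima
Oslo
Paris
Rome
Sydney


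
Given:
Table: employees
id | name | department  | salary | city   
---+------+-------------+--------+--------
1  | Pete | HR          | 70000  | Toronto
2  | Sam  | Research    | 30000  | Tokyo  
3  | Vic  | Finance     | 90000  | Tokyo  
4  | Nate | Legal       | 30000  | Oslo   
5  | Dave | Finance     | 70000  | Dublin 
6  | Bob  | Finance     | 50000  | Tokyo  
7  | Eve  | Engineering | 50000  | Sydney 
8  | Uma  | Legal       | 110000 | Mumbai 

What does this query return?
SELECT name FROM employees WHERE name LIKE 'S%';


LIKE 'S%' matches names starting with 'S'
Matching: 1

1 rows:
Sam


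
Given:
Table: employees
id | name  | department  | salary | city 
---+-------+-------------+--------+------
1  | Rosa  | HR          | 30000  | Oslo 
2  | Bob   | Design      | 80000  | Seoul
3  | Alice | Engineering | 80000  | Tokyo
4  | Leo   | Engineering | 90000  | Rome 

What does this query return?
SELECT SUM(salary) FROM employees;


SUM(salary) = 30000 + 80000 + 80000 + 90000 = 280000

280000


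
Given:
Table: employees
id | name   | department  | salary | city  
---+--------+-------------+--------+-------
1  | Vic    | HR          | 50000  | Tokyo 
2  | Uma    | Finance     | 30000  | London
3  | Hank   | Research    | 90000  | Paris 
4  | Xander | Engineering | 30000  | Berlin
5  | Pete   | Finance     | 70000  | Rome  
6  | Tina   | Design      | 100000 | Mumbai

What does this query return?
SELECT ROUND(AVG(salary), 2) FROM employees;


SUM(salary) = 370000
COUNT = 6
ROUND(AVG, 2) = ROUND(370000 / 6, 2) = 61666.67

61666.67


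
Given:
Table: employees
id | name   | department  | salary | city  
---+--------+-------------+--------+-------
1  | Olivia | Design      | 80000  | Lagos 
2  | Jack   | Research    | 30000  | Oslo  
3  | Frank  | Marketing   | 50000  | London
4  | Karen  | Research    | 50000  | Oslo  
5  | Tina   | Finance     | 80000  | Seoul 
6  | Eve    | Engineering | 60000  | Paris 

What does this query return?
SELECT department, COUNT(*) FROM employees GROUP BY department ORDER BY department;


Assigning each row to its department group:
  Olivia -> Design
  Jack -> Research
  Frank -> Marketing
  Karen -> Research
  Tina -> Finance
  Eve -> Engineering


5 groups:
Design, 1
Engineering, 1
Finance, 1
Marketing, 1
Research, 2


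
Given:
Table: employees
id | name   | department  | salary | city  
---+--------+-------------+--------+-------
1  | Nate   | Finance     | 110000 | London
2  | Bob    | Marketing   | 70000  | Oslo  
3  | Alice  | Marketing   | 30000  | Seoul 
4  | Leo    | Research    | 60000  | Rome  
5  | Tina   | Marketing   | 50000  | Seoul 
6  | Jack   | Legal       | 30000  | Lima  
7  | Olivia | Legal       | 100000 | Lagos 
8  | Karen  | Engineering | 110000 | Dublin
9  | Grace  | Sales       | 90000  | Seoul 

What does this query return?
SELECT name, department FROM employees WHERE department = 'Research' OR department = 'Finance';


Filtering: department = 'Research' OR 'Finance'
Matching: 2 rows

2 rows:
Nate, Finance
Leo, Research


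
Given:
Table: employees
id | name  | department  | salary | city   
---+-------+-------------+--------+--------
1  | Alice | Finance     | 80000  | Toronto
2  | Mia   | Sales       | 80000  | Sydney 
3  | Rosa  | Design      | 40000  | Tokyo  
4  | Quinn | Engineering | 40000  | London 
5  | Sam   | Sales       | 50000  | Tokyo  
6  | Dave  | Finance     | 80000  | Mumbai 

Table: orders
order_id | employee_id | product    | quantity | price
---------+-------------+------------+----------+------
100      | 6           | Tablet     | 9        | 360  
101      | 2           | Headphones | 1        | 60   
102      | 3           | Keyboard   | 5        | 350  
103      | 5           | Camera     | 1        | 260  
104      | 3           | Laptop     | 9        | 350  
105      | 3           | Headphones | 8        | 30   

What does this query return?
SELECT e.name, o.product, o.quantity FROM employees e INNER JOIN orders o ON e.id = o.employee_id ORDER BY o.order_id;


Joining employees.id = orders.employee_id:
  employee Dave (id=6) -> order Tablet
  employee Mia (id=2) -> order Headphones
  employee Rosa (id=3) -> order Keyboard
  employee Sam (id=5) -> order Camera
  employee Rosa (id=3) -> order Laptop
  employee Rosa (id=3) -> order Headphones


6 rows:
Dave, Tablet, 9
Mia, Headphones, 1
Rosa, Keyboard, 5
Sam, Camera, 1
Rosa, Laptop, 9
Rosa, Headphones, 8


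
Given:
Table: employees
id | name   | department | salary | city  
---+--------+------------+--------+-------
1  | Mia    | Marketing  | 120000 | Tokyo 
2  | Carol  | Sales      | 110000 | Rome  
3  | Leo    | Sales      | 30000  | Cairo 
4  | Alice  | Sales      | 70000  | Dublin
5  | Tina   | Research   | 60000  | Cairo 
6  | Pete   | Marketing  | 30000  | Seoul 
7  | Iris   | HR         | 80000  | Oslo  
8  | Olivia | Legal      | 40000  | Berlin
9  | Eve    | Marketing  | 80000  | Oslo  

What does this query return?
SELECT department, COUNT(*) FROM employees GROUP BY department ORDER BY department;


Assigning each row to its department group:
  Mia -> Marketing
  Carol -> Sales
  Leo -> Sales
  Alice -> Sales
  Tina -> Research
  Pete -> Marketing
  Iris -> HR
  Olivia -> Legal
  Eve -> Marketing


5 groups:
HR, 1
Legal, 1
Marketing, 3
Research, 1
Sales, 3


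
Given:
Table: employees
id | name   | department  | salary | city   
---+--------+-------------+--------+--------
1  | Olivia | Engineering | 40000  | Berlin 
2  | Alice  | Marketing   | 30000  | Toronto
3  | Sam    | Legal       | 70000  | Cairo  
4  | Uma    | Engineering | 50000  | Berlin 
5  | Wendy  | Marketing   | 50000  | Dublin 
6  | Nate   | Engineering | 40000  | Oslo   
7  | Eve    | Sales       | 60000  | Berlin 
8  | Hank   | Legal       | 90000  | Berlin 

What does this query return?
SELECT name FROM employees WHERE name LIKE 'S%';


LIKE 'S%' matches names starting with 'S'
Matching: 1

1 rows:
Sam


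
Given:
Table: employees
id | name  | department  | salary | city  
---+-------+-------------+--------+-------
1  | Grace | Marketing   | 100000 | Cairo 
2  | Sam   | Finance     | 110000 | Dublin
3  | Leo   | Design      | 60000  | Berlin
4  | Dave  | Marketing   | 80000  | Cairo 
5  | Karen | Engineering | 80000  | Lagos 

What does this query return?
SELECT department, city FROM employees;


Projecting columns: department, city

5 rows:
Marketing, Cairo
Finance, Dublin
Design, Berlin
Marketing, Cairo
Engineering, Lagos


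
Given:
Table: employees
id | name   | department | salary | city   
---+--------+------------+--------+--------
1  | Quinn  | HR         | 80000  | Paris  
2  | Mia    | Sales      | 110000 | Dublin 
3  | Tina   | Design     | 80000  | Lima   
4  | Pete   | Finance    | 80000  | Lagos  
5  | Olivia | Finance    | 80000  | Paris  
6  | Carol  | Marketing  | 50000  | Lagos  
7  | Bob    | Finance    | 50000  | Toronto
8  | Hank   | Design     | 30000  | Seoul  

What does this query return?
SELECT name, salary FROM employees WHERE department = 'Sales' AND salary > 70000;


Filtering: department = 'Sales' AND salary > 70000
Matching: 1 rows

1 rows:
Mia, 110000


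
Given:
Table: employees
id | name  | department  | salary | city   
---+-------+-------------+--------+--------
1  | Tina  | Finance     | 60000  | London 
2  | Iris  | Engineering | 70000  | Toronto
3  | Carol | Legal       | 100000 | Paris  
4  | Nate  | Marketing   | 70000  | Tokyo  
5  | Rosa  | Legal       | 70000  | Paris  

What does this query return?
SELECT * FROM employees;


SELECT * returns all 5 rows with all columns

5 rows:
1, Tina, Finance, 60000, London
2, Iris, Engineering, 70000, Toronto
3, Carol, Legal, 100000, Paris
4, Nate, Marketing, 70000, Tokyo
5, Rosa, Legal, 70000, Paris


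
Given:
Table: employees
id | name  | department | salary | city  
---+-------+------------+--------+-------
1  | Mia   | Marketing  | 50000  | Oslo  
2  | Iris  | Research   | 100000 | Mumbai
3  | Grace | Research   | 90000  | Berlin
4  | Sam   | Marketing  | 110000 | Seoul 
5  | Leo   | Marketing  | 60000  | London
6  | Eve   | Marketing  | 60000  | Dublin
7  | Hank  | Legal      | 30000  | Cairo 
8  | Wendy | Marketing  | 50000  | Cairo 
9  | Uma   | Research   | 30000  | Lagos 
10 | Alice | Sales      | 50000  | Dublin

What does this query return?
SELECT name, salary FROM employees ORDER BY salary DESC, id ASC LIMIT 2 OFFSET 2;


Sort by salary DESC (id ASC tiebreak), then skip 2 and take 2
Rows 3 through 4

2 rows:
Grace, 90000
Leo, 60000


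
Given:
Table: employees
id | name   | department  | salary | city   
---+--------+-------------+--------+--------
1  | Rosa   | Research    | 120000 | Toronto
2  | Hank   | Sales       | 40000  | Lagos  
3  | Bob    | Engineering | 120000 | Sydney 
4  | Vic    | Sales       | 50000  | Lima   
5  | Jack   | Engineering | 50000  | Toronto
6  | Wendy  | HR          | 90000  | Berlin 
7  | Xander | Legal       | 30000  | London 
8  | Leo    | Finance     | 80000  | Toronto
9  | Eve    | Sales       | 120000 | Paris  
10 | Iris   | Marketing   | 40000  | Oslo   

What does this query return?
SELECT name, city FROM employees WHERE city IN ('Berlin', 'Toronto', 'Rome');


Filtering: city IN ('Berlin', 'Toronto', 'Rome')
Matching: 4 rows

4 rows:
Rosa, Toronto
Jack, Toronto
Wendy, Berlin
Leo, Toronto


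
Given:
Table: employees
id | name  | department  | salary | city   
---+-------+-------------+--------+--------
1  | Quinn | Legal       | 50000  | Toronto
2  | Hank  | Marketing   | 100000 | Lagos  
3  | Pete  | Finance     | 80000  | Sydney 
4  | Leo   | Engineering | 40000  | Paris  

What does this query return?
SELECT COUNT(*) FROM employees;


COUNT(*) counts all rows

4


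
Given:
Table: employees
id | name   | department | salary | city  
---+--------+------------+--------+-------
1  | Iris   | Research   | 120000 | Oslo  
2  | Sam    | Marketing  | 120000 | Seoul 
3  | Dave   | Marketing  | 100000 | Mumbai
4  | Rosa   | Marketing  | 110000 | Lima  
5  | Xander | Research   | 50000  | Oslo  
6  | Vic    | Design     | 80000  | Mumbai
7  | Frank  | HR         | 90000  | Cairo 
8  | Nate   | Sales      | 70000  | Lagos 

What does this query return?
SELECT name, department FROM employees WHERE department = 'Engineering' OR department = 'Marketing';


Filtering: department = 'Engineering' OR 'Marketing'
Matching: 3 rows

3 rows:
Sam, Marketing
Dave, Marketing
Rosa, Marketing


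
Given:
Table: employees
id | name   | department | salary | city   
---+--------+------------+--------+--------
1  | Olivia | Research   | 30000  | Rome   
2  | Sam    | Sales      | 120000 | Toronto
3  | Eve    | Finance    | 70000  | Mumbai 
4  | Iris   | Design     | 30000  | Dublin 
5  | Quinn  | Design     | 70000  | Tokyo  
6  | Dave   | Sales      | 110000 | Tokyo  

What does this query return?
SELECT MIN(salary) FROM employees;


Salaries: 30000, 120000, 70000, 30000, 70000, 110000
MIN = 30000

30000


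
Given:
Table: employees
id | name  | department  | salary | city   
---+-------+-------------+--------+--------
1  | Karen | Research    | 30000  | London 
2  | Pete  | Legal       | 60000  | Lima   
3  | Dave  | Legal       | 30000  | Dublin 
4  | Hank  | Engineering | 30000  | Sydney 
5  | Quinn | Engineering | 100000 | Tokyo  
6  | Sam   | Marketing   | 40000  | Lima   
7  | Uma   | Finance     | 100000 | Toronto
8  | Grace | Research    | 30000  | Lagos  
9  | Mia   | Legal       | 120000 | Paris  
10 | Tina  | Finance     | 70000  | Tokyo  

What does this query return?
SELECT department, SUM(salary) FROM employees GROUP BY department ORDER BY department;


Summing salary within each department:
  Engineering: 30000 + 100000 = 130000
  Finance: 100000 + 70000 = 170000
  Legal: 60000 + 30000 + 120000 = 210000
  Marketing: 40000 = 40000
  Research: 30000 + 30000 = 60000


5 groups:
Engineering, 130000
Finance, 170000
Legal, 210000
Marketing, 40000
Research, 60000


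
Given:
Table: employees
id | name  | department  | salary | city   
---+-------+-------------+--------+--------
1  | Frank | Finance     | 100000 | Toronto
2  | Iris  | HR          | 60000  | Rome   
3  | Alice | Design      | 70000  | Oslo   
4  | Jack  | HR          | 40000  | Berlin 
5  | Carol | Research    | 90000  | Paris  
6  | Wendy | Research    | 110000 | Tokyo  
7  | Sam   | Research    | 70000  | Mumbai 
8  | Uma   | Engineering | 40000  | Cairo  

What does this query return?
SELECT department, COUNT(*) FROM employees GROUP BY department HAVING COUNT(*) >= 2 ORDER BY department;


Groups with count >= 2:
  HR: 2 -> PASS
  Research: 3 -> PASS
  Design: 1 -> filtered out
  Engineering: 1 -> filtered out
  Finance: 1 -> filtered out


2 groups:
HR, 2
Research, 3


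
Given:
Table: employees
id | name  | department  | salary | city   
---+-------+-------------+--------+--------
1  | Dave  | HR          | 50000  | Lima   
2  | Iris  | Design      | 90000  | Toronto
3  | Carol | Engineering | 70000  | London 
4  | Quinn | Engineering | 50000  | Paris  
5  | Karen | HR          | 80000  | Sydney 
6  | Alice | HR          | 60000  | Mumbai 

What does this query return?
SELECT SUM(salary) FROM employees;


SUM(salary) = 50000 + 90000 + 70000 + 50000 + 80000 + 60000 = 400000

400000


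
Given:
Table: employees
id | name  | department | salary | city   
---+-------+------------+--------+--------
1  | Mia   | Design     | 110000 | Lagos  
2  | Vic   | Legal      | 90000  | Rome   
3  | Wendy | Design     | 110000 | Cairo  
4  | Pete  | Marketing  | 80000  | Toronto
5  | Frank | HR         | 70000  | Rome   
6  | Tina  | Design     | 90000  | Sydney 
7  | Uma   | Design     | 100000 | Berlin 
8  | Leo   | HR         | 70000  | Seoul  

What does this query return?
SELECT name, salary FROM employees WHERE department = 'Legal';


Filtering: department = 'Legal'
Matching rows: 1

1 rows:
Vic, 90000


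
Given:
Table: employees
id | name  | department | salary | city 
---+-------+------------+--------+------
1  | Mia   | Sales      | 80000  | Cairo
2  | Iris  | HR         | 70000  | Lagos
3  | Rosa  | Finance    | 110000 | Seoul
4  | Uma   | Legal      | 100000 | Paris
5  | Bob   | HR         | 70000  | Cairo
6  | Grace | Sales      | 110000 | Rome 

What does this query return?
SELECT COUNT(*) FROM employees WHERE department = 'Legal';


Counting rows where department = 'Legal'
  Uma -> MATCH


1


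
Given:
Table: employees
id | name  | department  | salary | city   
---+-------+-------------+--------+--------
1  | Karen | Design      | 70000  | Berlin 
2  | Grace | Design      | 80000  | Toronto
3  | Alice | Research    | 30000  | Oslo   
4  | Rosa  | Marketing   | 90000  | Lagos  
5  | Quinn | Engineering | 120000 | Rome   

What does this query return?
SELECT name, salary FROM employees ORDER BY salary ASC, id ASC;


Sorting by salary ASC, then id ASC for ties

5 rows:
Alice, 30000
Karen, 70000
Grace, 80000
Rosa, 90000
Quinn, 120000


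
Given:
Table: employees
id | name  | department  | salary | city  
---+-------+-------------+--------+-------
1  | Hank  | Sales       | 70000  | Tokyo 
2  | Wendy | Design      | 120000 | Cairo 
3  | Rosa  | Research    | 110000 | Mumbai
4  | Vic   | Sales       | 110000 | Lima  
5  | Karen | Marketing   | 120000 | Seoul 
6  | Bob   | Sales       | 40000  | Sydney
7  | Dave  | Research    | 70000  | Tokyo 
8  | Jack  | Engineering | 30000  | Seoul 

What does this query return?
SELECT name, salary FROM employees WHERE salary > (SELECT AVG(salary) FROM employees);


Subquery: AVG(salary) = 83750.0
Filtering: salary > 83750.0
  Wendy (120000) -> MATCH
  Rosa (110000) -> MATCH
  Vic (110000) -> MATCH
  Karen (120000) -> MATCH


4 rows:
Wendy, 120000
Rosa, 110000
Vic, 110000
Karen, 120000


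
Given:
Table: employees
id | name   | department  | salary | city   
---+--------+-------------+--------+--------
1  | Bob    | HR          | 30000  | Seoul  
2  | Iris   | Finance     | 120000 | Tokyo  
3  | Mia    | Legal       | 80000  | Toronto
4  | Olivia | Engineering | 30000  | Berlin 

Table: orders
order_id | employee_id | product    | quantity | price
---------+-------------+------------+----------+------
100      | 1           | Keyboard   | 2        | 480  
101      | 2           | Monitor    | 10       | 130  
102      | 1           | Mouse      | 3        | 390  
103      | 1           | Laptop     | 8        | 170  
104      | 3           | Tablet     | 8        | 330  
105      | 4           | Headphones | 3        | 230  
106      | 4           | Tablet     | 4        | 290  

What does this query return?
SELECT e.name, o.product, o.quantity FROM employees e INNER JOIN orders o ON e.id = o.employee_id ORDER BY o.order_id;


Joining employees.id = orders.employee_id:
  employee Bob (id=1) -> order Keyboard
  employee Iris (id=2) -> order Monitor
  employee Bob (id=1) -> order Mouse
  employee Bob (id=1) -> order Laptop
  employee Mia (id=3) -> order Tablet
  employee Olivia (id=4) -> order Headphones
  employee Olivia (id=4) -> order Tablet


7 rows:
Bob, Keyboard, 2
Iris, Monitor, 10
Bob, Mouse, 3
Bob, Laptop, 8
Mia, Tablet, 8
Olivia, Headphones, 3
Olivia, Tablet, 4


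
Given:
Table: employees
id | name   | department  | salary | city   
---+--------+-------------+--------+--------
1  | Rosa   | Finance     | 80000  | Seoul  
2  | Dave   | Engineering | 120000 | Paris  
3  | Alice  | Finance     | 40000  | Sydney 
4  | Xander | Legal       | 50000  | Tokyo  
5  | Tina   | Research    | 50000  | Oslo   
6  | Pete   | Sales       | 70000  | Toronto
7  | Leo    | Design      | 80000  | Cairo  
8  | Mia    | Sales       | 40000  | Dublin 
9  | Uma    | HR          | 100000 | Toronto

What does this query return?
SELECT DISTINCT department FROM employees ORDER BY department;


All 'department' values (row order): Finance, Engineering, Finance, Legal, Research, Sales, Design, Sales, HR
Removing duplicates leaves 7 unique value(s).

7 values:
Design
Engineering
Finance
HR
Legal
Research
Sales


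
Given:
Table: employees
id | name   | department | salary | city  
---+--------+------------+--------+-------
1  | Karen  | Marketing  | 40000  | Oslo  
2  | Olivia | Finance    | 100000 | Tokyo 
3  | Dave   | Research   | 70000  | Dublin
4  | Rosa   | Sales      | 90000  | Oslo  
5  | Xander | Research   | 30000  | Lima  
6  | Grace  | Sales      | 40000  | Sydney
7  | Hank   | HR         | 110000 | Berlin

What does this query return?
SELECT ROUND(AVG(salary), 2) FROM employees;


SUM(salary) = 480000
COUNT = 7
ROUND(AVG, 2) = ROUND(480000 / 7, 2) = 68571.43

68571.43


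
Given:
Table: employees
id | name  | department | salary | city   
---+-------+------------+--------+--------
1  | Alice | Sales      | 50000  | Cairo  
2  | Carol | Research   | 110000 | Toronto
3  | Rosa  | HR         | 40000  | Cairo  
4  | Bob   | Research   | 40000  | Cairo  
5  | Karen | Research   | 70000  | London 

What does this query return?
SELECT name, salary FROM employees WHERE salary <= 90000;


Filtering: salary <= 90000
Matching: 4 rows

4 rows:
Alice, 50000
Rosa, 40000
Bob, 40000
Karen, 70000


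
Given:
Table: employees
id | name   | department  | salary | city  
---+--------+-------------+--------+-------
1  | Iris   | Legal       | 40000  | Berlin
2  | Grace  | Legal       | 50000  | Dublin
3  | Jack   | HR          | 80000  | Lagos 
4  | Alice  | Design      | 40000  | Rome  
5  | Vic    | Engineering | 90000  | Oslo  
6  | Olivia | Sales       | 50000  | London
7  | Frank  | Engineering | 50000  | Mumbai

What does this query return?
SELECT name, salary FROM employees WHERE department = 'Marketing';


Filtering: department = 'Marketing'
Matching rows: 0

Empty result set (0 rows)


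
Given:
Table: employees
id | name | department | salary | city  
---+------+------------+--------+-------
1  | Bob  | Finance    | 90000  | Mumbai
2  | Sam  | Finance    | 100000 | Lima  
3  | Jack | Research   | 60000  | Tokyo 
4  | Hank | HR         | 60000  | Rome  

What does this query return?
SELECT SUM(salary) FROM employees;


SUM(salary) = 90000 + 100000 + 60000 + 60000 = 310000

310000


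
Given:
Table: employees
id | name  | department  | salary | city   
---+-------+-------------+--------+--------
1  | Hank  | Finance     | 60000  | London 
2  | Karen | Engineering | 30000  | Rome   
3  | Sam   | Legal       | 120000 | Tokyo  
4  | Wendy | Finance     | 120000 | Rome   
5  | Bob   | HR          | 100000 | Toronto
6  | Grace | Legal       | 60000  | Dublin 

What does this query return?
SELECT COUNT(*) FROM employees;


COUNT(*) counts all rows

6


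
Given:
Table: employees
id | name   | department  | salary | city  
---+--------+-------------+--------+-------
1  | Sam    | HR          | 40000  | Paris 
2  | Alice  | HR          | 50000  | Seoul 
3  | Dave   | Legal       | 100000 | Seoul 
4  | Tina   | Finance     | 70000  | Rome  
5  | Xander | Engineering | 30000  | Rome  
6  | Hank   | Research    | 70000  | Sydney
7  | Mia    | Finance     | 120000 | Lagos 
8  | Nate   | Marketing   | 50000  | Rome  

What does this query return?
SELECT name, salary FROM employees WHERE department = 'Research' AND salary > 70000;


Filtering: department = 'Research' AND salary > 70000
Matching: 0 rows

Empty result set (0 rows)


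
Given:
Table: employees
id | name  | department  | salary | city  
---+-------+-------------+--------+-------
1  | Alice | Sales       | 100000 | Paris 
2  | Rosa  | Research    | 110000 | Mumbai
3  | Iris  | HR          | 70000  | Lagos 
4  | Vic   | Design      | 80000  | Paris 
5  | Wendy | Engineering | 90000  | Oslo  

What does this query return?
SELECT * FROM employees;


SELECT * returns all 5 rows with all columns

5 rows:
1, Alice, Sales, 100000, Paris
2, Rosa, Research, 110000, Mumbai
3, Iris, HR, 70000, Lagos
4, Vic, Design, 80000, Paris
5, Wendy, Engineering, 90000, Oslo


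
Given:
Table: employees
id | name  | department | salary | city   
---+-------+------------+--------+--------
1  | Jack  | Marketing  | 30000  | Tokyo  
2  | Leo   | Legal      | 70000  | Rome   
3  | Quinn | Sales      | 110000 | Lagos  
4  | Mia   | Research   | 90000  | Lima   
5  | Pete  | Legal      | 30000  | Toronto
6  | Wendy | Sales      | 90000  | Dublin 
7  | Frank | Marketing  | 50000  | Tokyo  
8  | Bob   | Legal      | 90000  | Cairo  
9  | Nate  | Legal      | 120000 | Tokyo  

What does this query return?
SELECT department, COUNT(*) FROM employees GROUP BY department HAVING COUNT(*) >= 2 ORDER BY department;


Groups with count >= 2:
  Legal: 4 -> PASS
  Marketing: 2 -> PASS
  Sales: 2 -> PASS
  Research: 1 -> filtered out


3 groups:
Legal, 4
Marketing, 2
Sales, 2


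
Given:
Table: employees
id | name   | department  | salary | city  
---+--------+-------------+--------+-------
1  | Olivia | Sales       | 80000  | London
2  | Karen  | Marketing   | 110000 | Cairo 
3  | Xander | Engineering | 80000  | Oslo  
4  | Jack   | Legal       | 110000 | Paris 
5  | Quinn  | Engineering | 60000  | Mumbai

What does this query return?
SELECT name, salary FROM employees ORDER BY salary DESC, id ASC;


Sorting by salary DESC, then id ASC for ties

5 rows:
Karen, 110000
Jack, 110000
Olivia, 80000
Xander, 80000
Quinn, 60000


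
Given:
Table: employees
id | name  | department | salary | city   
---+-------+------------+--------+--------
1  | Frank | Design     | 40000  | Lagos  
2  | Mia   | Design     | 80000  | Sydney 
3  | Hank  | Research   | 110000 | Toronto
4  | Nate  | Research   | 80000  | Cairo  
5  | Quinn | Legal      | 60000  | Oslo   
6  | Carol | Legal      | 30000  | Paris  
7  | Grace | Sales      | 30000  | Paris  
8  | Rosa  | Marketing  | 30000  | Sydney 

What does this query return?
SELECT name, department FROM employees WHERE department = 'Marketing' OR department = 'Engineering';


Filtering: department = 'Marketing' OR 'Engineering'
Matching: 1 rows

1 rows:
Rosa, Marketing


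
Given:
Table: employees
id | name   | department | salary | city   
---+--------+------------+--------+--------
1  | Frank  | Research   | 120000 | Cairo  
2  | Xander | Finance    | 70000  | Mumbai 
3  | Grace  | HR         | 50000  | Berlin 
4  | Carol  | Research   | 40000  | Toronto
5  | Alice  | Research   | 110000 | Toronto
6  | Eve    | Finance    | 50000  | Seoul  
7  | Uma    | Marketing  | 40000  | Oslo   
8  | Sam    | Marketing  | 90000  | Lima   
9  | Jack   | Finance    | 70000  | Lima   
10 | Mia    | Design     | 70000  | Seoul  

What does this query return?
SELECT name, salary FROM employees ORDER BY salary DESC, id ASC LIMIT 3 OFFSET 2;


Sort by salary DESC (id ASC tiebreak), then skip 2 and take 3
Rows 3 through 5

3 rows:
Sam, 90000
Xander, 70000
Jack, 70000


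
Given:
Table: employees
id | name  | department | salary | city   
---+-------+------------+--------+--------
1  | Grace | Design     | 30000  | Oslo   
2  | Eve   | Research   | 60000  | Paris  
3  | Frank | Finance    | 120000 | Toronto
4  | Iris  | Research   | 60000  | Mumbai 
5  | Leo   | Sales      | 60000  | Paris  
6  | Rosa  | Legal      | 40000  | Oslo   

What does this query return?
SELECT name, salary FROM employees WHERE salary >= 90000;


Filtering: salary >= 90000
Matching: 1 rows

1 rows:
Frank, 120000


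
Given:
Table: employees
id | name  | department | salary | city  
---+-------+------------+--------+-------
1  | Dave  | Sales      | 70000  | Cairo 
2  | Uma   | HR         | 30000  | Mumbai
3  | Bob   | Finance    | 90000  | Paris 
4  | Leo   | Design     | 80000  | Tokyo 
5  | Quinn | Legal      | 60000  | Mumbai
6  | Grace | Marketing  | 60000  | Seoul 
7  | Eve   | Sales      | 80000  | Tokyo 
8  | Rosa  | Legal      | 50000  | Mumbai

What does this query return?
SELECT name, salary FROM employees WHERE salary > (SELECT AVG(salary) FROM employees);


Subquery: AVG(salary) = 65000.0
Filtering: salary > 65000.0
  Dave (70000) -> MATCH
  Bob (90000) -> MATCH
  Leo (80000) -> MATCH
  Eve (80000) -> MATCH


4 rows:
Dave, 70000
Bob, 90000
Leo, 80000
Eve, 80000


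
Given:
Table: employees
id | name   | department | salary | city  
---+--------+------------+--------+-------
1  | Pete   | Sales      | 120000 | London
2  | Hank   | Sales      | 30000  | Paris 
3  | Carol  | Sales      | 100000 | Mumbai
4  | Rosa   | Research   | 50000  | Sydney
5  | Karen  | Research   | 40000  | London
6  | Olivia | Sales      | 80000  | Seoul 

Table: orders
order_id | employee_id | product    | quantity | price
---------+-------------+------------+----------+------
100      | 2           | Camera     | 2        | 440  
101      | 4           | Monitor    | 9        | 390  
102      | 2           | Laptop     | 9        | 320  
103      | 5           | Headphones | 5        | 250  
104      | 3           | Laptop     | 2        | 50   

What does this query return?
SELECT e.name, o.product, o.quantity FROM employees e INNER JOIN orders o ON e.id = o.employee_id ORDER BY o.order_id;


Joining employees.id = orders.employee_id:
  employee Hank (id=2) -> order Camera
  employee Rosa (id=4) -> order Monitor
  employee Hank (id=2) -> order Laptop
  employee Karen (id=5) -> order Headphones
  employee Carol (id=3) -> order Laptop


5 rows:
Hank, Camera, 2
Rosa, Monitor, 9
Hank, Laptop, 9
Karen, Headphones, 5
Carol, Laptop, 2


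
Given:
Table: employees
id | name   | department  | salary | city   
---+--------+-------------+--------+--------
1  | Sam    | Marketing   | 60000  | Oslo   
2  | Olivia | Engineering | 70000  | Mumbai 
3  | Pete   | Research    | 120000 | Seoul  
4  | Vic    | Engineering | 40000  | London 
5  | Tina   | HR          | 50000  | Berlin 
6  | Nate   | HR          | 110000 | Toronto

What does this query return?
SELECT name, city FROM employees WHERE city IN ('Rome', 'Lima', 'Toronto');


Filtering: city IN ('Rome', 'Lima', 'Toronto')
Matching: 1 rows

1 rows:
Nate, Toronto


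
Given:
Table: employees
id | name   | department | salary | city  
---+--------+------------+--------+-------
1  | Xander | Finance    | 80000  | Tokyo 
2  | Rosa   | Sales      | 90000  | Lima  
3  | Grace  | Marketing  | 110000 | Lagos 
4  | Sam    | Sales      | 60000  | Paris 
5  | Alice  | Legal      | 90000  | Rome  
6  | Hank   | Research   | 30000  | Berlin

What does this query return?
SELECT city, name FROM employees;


Projecting columns: city, name

6 rows:
Tokyo, Xander
Lima, Rosa
Lagos, Grace
Paris, Sam
Rome, Alice
Berlin, Hank


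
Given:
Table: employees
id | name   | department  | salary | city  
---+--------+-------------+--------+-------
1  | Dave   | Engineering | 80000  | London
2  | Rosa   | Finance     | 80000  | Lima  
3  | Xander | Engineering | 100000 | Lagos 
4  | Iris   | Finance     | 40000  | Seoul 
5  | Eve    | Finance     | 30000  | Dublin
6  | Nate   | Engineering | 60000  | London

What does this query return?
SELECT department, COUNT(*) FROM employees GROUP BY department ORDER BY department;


Assigning each row to its department group:
  Dave -> Engineering
  Rosa -> Finance
  Xander -> Engineering
  Iris -> Finance
  Eve -> Finance
  Nate -> Engineering


2 groups:
Engineering, 3
Finance, 3


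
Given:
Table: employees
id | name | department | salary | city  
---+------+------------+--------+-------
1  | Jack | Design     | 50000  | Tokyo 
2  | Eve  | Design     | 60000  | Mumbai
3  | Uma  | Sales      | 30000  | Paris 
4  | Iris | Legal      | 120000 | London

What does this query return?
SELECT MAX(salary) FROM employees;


Salaries: 50000, 60000, 30000, 120000
MAX = 120000

120000


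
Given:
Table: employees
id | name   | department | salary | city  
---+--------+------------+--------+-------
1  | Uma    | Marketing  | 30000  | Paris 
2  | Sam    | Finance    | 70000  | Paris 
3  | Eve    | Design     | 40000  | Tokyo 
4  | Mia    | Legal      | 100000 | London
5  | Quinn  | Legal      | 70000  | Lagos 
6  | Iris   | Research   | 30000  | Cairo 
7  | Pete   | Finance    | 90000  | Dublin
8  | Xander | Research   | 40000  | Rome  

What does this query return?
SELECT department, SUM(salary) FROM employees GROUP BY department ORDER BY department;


Summing salary within each department:
  Design: 40000 = 40000
  Finance: 70000 + 90000 = 160000
  Legal: 100000 + 70000 = 170000
  Marketing: 30000 = 30000
  Research: 30000 + 40000 = 70000


5 groups:
Design, 40000
Finance, 160000
Legal, 170000
Marketing, 30000
Research, 70000


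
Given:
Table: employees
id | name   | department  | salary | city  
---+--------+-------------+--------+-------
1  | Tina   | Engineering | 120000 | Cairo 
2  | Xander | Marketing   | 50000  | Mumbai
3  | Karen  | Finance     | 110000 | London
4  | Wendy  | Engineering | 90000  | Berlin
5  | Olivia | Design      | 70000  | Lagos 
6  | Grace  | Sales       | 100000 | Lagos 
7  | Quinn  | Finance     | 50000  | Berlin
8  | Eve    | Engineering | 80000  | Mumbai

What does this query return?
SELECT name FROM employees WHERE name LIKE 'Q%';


LIKE 'Q%' matches names starting with 'Q'
Matching: 1

1 rows:
Quinn


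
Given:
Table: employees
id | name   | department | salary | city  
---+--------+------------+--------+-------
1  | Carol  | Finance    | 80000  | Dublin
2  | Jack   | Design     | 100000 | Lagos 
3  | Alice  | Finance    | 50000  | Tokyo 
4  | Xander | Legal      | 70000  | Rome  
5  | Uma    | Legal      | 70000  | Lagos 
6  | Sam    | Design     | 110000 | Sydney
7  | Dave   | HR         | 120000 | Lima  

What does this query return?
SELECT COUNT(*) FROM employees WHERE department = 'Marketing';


Counting rows where department = 'Marketing'


0


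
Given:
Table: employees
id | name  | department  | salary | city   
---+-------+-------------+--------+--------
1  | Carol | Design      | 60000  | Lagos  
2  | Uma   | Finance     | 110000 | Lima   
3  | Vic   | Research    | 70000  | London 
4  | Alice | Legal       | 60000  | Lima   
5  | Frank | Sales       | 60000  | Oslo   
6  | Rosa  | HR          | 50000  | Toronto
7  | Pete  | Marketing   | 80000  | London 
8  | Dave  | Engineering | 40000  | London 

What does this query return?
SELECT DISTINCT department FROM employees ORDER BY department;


All 'department' values (row order): Design, Finance, Research, Legal, Sales, HR, Marketing, Engineering
Removing duplicates leaves 8 unique value(s).

8 values:
Design
Engineering
Finance
HR
Legal
Marketing
Research
Sales


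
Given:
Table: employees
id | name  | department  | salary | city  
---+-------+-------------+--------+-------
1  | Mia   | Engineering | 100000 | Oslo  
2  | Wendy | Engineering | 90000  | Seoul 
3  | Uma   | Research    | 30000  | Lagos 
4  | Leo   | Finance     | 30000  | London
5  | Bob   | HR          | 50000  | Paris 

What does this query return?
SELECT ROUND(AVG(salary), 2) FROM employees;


SUM(salary) = 300000
COUNT = 5
ROUND(AVG, 2) = ROUND(300000 / 5, 2) = 60000.0

60000.0


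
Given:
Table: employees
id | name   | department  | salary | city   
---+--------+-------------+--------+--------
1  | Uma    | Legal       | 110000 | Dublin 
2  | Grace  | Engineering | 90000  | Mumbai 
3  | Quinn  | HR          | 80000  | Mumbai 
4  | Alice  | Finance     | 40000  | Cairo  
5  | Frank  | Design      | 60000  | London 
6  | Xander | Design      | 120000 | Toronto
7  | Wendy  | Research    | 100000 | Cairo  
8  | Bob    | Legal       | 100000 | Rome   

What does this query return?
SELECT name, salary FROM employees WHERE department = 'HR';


Filtering: department = 'HR'
Matching rows: 1

1 rows:
Quinn, 80000


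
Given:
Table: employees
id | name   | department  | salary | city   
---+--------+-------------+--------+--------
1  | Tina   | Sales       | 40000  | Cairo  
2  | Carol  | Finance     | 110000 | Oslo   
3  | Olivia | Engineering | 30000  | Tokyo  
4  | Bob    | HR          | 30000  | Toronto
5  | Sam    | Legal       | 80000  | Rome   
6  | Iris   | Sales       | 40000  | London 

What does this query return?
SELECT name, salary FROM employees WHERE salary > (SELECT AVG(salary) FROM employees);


Subquery: AVG(salary) = 55000.0
Filtering: salary > 55000.0
  Carol (110000) -> MATCH
  Sam (80000) -> MATCH


2 rows:
Carol, 110000
Sam, 80000


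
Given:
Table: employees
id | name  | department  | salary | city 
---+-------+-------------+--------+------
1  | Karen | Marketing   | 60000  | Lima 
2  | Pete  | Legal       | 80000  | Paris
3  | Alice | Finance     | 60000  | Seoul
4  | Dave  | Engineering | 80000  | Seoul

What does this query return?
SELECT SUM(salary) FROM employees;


SUM(salary) = 60000 + 80000 + 60000 + 80000 = 280000

280000


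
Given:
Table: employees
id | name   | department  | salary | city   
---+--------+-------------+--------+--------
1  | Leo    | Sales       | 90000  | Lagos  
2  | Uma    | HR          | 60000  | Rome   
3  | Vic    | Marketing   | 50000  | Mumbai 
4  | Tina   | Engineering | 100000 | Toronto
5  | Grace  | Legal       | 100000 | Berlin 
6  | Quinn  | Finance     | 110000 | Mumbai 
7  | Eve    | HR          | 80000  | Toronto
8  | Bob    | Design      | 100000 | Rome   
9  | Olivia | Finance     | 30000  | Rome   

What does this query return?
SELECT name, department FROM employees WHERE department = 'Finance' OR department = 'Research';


Filtering: department = 'Finance' OR 'Research'
Matching: 2 rows

2 rows:
Quinn, Finance
Olivia, Finance


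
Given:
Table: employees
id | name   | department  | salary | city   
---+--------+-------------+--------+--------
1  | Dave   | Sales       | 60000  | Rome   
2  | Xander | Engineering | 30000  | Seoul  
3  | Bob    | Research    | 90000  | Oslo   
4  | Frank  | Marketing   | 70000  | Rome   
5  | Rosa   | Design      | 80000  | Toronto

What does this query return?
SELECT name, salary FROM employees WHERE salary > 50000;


Filtering: salary > 50000
Matching: 4 rows

4 rows:
Dave, 60000
Bob, 90000
Frank, 70000
Rosa, 80000


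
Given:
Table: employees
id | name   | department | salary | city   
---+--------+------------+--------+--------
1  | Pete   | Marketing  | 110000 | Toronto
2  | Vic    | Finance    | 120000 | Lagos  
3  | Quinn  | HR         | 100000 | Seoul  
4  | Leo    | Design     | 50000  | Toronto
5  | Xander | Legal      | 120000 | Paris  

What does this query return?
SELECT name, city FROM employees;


Projecting columns: name, city

5 rows:
Pete, Toronto
Vic, Lagos
Quinn, Seoul
Leo, Toronto
Xander, Paris
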